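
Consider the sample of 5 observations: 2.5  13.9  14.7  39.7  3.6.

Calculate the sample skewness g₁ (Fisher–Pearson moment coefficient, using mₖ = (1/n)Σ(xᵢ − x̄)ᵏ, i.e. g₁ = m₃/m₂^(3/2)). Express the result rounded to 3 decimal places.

0.994

x̄ = (2.5 + 13.9 + 14.7 + 39.7 + 3.6) / 5 = 14.8800
deviations (xᵢ − x̄): -12.3800, -0.9800, -0.1800, 24.8200, -11.2800
Σ(xᵢ − x̄)² = 897.5280 ⇒ m₂ = 897.5280/5 = 179.50560
Σ(xᵢ − x̄)³ = 11956.3147 ⇒ m₃ = 11956.3147/5 = 2391.26294
m₂^(3/2) = 179.50560^(1.5) = 2405.01064
g₁ = m₃ / m₂^(3/2) = 2391.26294 / 2405.01064 ≈ 0.994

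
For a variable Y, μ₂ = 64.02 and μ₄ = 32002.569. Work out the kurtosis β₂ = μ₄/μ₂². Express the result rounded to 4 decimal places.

μ₂² = 64.02² = 4098.56040
μ₄/μ₂² = 32002.569 / 4098.56040 = 7.80825
β₂ ≈ 7.8082

7.8082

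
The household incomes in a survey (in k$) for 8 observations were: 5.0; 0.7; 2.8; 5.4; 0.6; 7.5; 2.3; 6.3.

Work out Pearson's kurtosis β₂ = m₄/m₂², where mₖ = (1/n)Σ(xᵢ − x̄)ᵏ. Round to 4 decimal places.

x̄ = 3.8250
Σ(xᵢ − x̄)² = 47.0350 ⇒ m₂ = 5.87938
Σ(xᵢ − x̄)⁴ = 438.0376 ⇒ m₄ = 54.75470
m₂² = 34.56705
β₂ = m₄/m₂² = 54.75470 / 34.56705 ≈ 1.5840

1.5840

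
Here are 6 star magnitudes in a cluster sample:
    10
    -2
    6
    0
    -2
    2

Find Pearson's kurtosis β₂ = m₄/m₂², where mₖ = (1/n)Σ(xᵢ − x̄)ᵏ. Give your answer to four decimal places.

1.9714

x̄ = 2.3333
Σ(xᵢ − x̄)² = 115.3333 ⇒ m₂ = 19.22222
Σ(xᵢ − x̄)⁴ = 4370.4444 ⇒ m₄ = 728.40741
m₂² = 369.49383
β₂ = m₄/m₂² = 728.40741 / 369.49383 ≈ 1.9714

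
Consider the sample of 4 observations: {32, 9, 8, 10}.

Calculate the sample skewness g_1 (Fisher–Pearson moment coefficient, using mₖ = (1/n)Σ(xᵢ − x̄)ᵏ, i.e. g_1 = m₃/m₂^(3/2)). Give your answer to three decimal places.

x̄ = (32 + 9 + 8 + 10) / 4 = 14.7500
deviations (xᵢ − x̄): 17.2500, -5.7500, -6.7500, -4.7500
Σ(xᵢ − x̄)² = 398.7500 ⇒ m₂ = 398.7500/4 = 99.68750
Σ(xᵢ − x̄)³ = 4528.1250 ⇒ m₃ = 4528.1250/4 = 1132.03125
m₂^(3/2) = 99.68750^(1.5) = 995.31616
g_1 = m₃ / m₂^(3/2) = 1132.03125 / 995.31616 ≈ 1.137

1.137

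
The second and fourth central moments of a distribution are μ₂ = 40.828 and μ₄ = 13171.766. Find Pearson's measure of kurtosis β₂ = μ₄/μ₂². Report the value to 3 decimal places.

7.902

μ₂² = 40.828² = 1666.92558
μ₄/μ₂² = 13171.766 / 1666.92558 = 7.90183
β₂ ≈ 7.902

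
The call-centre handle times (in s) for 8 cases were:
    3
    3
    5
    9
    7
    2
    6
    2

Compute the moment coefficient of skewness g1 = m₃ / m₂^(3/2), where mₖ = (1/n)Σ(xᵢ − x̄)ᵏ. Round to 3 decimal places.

0.501

x̄ = (3 + 3 + 5 + 9 + 7 + 2 + 6 + 2) / 8 = 4.6250
deviations (xᵢ − x̄): -1.6250, -1.6250, 0.3750, 4.3750, 2.3750, -2.6250, 1.3750, -2.6250
Σ(xᵢ − x̄)² = 45.8750 ⇒ m₂ = 45.8750/8 = 5.73438
Σ(xᵢ − x̄)³ = 55.0313 ⇒ m₃ = 55.0313/8 = 6.87891
m₂^(3/2) = 5.73438^(1.5) = 13.73185
g1 = m₃ / m₂^(3/2) = 6.87891 / 13.73185 ≈ 0.501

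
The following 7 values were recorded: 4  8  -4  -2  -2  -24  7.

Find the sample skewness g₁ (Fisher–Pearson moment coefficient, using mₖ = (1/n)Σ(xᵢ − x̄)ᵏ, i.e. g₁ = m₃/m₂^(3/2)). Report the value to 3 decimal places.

-1.274

x̄ = (4 + 8 - 4 - 2 - 2 - 24 + 7) / 7 = -1.8571
deviations (xᵢ − x̄): 5.8571, 9.8571, -2.1429, -0.1429, -0.1429, -22.1429, 8.8571
Σ(xᵢ − x̄)² = 704.8571 ⇒ m₂ = 704.8571/7 = 100.69388
Σ(xᵢ − x̄)³ = -9013.1020 ⇒ m₃ = -9013.1020/7 = -1287.58601
m₂^(3/2) = 100.69388^(1.5) = 1010.42620
g₁ = m₃ / m₂^(3/2) = -1287.58601 / 1010.42620 ≈ -1.274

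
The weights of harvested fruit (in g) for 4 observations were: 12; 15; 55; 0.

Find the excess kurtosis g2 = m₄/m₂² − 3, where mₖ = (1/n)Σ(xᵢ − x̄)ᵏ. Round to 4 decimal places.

x̄ = 20.5000
Σ(xᵢ − x̄)² = 1713.0000 ⇒ m₂ = 428.25000
Σ(xᵢ − x̄)⁴ = 1599440.2500 ⇒ m₄ = 399860.06250
m₂² = 183398.06250
g2 = m₄/m₂² − 3 = 2.18029 − 3 ≈ -0.8197

-0.8197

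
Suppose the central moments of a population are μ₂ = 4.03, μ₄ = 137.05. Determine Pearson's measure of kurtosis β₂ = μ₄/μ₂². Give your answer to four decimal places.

μ₂² = 4.03² = 16.24090
μ₄/μ₂² = 137.05 / 16.24090 = 8.43857
β₂ ≈ 8.4386

8.4386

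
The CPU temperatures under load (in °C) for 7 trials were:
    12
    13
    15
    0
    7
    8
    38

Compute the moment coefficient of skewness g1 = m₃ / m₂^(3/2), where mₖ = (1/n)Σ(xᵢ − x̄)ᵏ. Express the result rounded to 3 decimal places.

1.298

x̄ = (12 + 13 + 15 + 0 + 7 + 8 + 38) / 7 = 13.2857
deviations (xᵢ − x̄): -1.2857, -0.2857, 1.7143, -13.2857, -6.2857, -5.2857, 24.7143
Σ(xᵢ − x̄)² = 859.4286 ⇒ m₂ = 859.4286/7 = 122.77551
Σ(xᵢ − x̄)³ = 12357.1837 ⇒ m₃ = 12357.1837/7 = 1765.31195
m₂^(3/2) = 122.77551^(1.5) = 1360.40313
g1 = m₃ / m₂^(3/2) = 1765.31195 / 1360.40313 ≈ 1.298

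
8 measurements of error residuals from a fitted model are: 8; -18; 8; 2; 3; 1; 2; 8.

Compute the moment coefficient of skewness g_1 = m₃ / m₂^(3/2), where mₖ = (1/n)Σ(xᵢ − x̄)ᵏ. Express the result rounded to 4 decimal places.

x̄ = (8 - 18 + 8 + 2 + 3 + 1 + 2 + 8) / 8 = 1.7500
deviations (xᵢ − x̄): 6.2500, -19.7500, 6.2500, 0.2500, 1.2500, -0.7500, 0.2500, 6.2500
Σ(xᵢ − x̄)² = 509.5000 ⇒ m₂ = 509.5000/8 = 63.68750
Σ(xᵢ − x̄)³ = -6969.7500 ⇒ m₃ = -6969.7500/8 = -871.21875
m₂^(3/2) = 63.68750^(1.5) = 508.25458
g_1 = m₃ / m₂^(3/2) = -871.21875 / 508.25458 ≈ -1.7141

-1.7141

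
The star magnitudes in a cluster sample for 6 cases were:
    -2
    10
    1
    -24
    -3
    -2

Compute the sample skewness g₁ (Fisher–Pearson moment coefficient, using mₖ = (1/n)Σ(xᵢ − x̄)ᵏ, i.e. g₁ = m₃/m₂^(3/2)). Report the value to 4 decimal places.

x̄ = (-2 + 10 + 1 - 24 - 3 - 2) / 6 = -3.3333
deviations (xᵢ − x̄): 1.3333, 13.3333, 4.3333, -20.6667, 0.3333, 1.3333
Σ(xᵢ − x̄)² = 627.3333 ⇒ m₂ = 627.3333/6 = 104.55556
Σ(xᵢ − x̄)³ = -6370.4444 ⇒ m₃ = -6370.4444/6 = -1061.74074
m₂^(3/2) = 104.55556^(1.5) = 1069.10576
g₁ = m₃ / m₂^(3/2) = -1061.74074 / 1069.10576 ≈ -0.9931

-0.9931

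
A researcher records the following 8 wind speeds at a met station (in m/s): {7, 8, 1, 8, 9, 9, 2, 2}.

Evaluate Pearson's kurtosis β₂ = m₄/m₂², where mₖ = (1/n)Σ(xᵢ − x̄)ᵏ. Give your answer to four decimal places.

x̄ = 5.7500
Σ(xᵢ − x̄)² = 83.5000 ⇒ m₂ = 10.43750
Σ(xᵢ − x̄)⁴ = 1181.4063 ⇒ m₄ = 147.67578
m₂² = 108.94141
β₂ = m₄/m₂² = 147.67578 / 108.94141 ≈ 1.3556

1.3556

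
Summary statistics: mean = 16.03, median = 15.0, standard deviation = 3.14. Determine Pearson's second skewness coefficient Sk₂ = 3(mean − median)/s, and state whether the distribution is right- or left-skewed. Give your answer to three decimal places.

Sk₂ = 3(16.03 − 15.0) / 3.14 = 3 × 1.0300 / 3.14
    = 3.0900 / 3.14 ≈ 0.984
Sk₂ > 0 ⇒ mean > median ⇒ right-skewed (positive skew).

0.984, right-skewed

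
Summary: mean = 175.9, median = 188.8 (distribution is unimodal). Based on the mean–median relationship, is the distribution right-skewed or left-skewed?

mean − median = 175.9 − 188.8 = -12.9
mean < median ⇒ the longer tail is on the left ⇒ left-skewed (negatively skewed).

left-skewed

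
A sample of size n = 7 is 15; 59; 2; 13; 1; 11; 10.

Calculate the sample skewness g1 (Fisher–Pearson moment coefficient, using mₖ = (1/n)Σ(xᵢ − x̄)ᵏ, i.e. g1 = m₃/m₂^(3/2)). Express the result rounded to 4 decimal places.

1.7292

x̄ = (15 + 59 + 2 + 13 + 1 + 11 + 10) / 7 = 15.8571
deviations (xᵢ − x̄): -0.8571, 43.1429, -13.8571, -2.8571, -14.8571, -4.8571, -5.8571
Σ(xᵢ − x̄)² = 2340.8571 ⇒ m₂ = 2340.8571/7 = 334.40816
Σ(xᵢ − x̄)³ = 74022.2449 ⇒ m₃ = 74022.2449/7 = 10574.60641
m₂^(3/2) = 334.40816^(1.5) = 6115.26534
g1 = m₃ / m₂^(3/2) = 10574.60641 / 6115.26534 ≈ 1.7292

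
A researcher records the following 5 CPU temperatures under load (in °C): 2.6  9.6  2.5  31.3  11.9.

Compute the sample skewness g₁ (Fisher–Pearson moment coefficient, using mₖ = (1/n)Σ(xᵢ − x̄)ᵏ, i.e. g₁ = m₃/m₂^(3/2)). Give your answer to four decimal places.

x̄ = (2.6 + 9.6 + 2.5 + 31.3 + 11.9) / 5 = 11.5800
deviations (xᵢ − x̄): -8.9800, -1.9800, -9.0800, 19.7200, 0.3200
Σ(xᵢ − x̄)² = 555.9880 ⇒ m₂ = 555.9880/5 = 111.19760
Σ(xᵢ − x̄)³ = 6188.1883 ⇒ m₃ = 6188.1883/5 = 1237.63766
m₂^(3/2) = 111.19760^(1.5) = 1172.58172
g₁ = m₃ / m₂^(3/2) = 1237.63766 / 1172.58172 ≈ 1.0555

1.0555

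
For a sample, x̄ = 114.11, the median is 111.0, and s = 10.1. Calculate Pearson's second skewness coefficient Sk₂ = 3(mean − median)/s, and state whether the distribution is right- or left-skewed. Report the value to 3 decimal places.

Sk₂ = 3(114.11 − 111.0) / 10.1 = 3 × 3.1100 / 10.1
    = 9.3300 / 10.1 ≈ 0.924
Sk₂ > 0 ⇒ mean > median ⇒ right-skewed (positive skew).

0.924, right-skewed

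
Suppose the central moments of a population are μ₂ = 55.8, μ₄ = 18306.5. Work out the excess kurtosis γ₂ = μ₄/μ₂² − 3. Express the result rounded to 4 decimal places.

μ₂² = 55.8² = 3113.64000
μ₄/μ₂² = 18306.5 / 3113.64000 = 5.87945
γ₂ = 5.87945 − 3 ≈ 2.8795

2.8795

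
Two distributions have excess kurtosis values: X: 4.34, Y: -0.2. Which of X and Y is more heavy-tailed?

X

Higher excess kurtosis ⇒ heavier tails relative to the normal distribution.
4.34 vs -0.2: the larger is 4.34, so X has heavier tails. (X is leptokurtic — heavier-than-normal tails; the other is platykurtic.)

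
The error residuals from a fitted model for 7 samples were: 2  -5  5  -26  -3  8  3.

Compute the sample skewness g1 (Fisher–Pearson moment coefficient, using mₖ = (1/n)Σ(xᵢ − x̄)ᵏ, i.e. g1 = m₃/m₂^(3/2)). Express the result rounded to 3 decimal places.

-1.428

x̄ = (2 - 5 + 5 - 26 - 3 + 8 + 3) / 7 = -2.2857
deviations (xᵢ − x̄): 4.2857, -2.7143, 7.2857, -23.7143, -0.7143, 10.2857, 5.2857
Σ(xᵢ − x̄)² = 775.4286 ⇒ m₂ = 775.4286/7 = 110.77551
Σ(xᵢ − x̄)³ = -11655.1837 ⇒ m₃ = -11655.1837/7 = -1665.02624
m₂^(3/2) = 110.77551^(1.5) = 1165.91164
g1 = m₃ / m₂^(3/2) = -1665.02624 / 1165.91164 ≈ -1.428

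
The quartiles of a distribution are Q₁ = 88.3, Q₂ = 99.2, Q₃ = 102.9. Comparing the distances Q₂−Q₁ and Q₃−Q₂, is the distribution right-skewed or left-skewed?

Q₂ − Q₁ = 10.9;  Q₃ − Q₂ = 3.7
Q₂ − Q₁ > Q₃ − Q₂ ⇒ the lower half is more spread out ⇒ left-skewed.

left-skewed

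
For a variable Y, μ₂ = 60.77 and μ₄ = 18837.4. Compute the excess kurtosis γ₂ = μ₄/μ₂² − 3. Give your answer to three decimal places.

2.101

μ₂² = 60.77² = 3692.99290
μ₄/μ₂² = 18837.4 / 3692.99290 = 5.10085
γ₂ = 5.10085 − 3 ≈ 2.101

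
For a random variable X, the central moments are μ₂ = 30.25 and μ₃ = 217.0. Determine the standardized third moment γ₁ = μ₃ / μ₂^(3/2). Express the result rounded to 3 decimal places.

1.304

σ = √μ₂ = √30.25 = 5.50000
σ³ = μ₂^(3/2) = 166.37500
γ₁ = μ₃/σ³ = 217.0 / 166.37500 ≈ 1.304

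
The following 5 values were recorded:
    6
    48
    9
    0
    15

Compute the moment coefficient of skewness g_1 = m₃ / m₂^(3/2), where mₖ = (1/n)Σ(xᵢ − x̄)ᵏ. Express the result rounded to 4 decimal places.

1.2020

x̄ = (6 + 48 + 9 + 0 + 15) / 5 = 15.6000
deviations (xᵢ − x̄): -9.6000, 32.4000, -6.6000, -15.6000, -0.6000
Σ(xᵢ − x̄)² = 1429.2000 ⇒ m₂ = 1429.2000/5 = 285.84000
Σ(xᵢ − x̄)³ = 29043.3600 ⇒ m₃ = 29043.3600/5 = 5808.67200
m₂^(3/2) = 285.84000^(1.5) = 4832.64067
g_1 = m₃ / m₂^(3/2) = 5808.67200 / 4832.64067 ≈ 1.2020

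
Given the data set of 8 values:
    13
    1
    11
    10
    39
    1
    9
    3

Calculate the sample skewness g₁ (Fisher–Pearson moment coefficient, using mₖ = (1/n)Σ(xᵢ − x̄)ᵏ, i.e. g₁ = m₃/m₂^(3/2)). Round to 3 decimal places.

1.633

x̄ = (13 + 1 + 11 + 10 + 39 + 1 + 9 + 3) / 8 = 10.8750
deviations (xᵢ − x̄): 2.1250, -9.8750, 0.1250, -0.8750, 28.1250, -9.8750, -1.8750, -7.8750
Σ(xᵢ − x̄)² = 1056.8750 ⇒ m₂ = 1056.8750/8 = 132.10938
Σ(xᵢ − x̄)³ = 19835.3438 ⇒ m₃ = 19835.3438/8 = 2479.41797
m₂^(3/2) = 132.10938^(1.5) = 1518.44986
g₁ = m₃ / m₂^(3/2) = 2479.41797 / 1518.44986 ≈ 1.633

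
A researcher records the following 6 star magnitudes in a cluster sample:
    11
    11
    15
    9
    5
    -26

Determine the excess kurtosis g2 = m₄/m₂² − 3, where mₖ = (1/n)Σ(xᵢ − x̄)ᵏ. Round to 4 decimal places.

x̄ = 4.1667
Σ(xᵢ − x̄)² = 1144.8333 ⇒ m₂ = 190.80556
Σ(xᵢ − x̄)⁴ = 846831.1528 ⇒ m₄ = 141138.52546
m₂² = 36406.76003
g2 = m₄/m₂² − 3 = 3.87671 − 3 ≈ 0.8767

0.8767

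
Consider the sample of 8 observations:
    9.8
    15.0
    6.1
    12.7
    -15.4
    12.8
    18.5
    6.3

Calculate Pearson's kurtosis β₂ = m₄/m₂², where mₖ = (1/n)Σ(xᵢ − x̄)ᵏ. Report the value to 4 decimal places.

x̄ = 8.2250
Σ(xᵢ − x̄)² = 761.2750 ⇒ m₂ = 95.15938
Σ(xᵢ − x̄)⁴ = 325653.4300 ⇒ m₄ = 40706.67875
m₂² = 9055.30665
β₂ = m₄/m₂² = 40706.67875 / 9055.30665 ≈ 4.4953

4.4953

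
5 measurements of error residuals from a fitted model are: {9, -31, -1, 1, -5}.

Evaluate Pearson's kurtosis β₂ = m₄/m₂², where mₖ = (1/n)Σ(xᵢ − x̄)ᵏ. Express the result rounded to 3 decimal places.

x̄ = -5.4000
Σ(xᵢ − x̄)² = 923.2000 ⇒ m₂ = 184.64000
Σ(xᵢ − x̄)⁴ = 474547.4560 ⇒ m₄ = 94909.49120
m₂² = 34091.92960
β₂ = m₄/m₂² = 94909.49120 / 34091.92960 ≈ 2.784

2.784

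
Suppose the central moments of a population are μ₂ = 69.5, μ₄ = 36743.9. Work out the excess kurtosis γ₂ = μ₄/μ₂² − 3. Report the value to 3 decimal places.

μ₂² = 69.5² = 4830.25000
μ₄/μ₂² = 36743.9 / 4830.25000 = 7.60704
γ₂ = 7.60704 − 3 ≈ 4.607

4.607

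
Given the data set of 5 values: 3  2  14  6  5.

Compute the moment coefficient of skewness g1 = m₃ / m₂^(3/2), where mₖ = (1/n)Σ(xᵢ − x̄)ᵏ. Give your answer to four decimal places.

1.0999

x̄ = (3 + 2 + 14 + 6 + 5) / 5 = 6.0000
deviations (xᵢ − x̄): -3.0000, -4.0000, 8.0000, 0.0000, -1.0000
Σ(xᵢ − x̄)² = 90.0000 ⇒ m₂ = 90.0000/5 = 18.00000
Σ(xᵢ − x̄)³ = 420.0000 ⇒ m₃ = 420.0000/5 = 84.00000
m₂^(3/2) = 18.00000^(1.5) = 76.36753
g1 = m₃ / m₂^(3/2) = 84.00000 / 76.36753 ≈ 1.0999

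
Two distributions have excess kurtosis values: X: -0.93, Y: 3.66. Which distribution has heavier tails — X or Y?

Y

Higher excess kurtosis ⇒ heavier tails relative to the normal distribution.
-0.93 vs 3.66: the larger is 3.66, so Y has heavier tails. (Y is leptokurtic — heavier-than-normal tails; the other is platykurtic.)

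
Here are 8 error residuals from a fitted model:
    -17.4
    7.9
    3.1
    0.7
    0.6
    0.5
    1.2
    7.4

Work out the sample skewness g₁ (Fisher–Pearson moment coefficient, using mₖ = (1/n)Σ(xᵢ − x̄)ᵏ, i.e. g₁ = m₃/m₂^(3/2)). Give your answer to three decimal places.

x̄ = (-17.4 + 7.9 + 3.1 + 0.7 + 0.6 + 0.5 + 1.2 + 7.4) / 8 = 0.5000
deviations (xᵢ − x̄): -17.9000, 7.4000, 2.6000, 0.2000, 0.1000, 0.0000, 0.7000, 6.9000
Σ(xᵢ − x̄)² = 430.0800 ⇒ m₂ = 430.0800/8 = 53.76000
Σ(xᵢ − x̄)³ = -4983.6780 ⇒ m₃ = -4983.6780/8 = -622.95975
m₂^(3/2) = 53.76000^(1.5) = 394.17483
g₁ = m₃ / m₂^(3/2) = -622.95975 / 394.17483 ≈ -1.580

-1.580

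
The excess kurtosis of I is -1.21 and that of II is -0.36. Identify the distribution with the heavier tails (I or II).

Higher excess kurtosis ⇒ heavier tails relative to the normal distribution.
-1.21 vs -0.36: the larger is -0.36, so II has heavier tails.

II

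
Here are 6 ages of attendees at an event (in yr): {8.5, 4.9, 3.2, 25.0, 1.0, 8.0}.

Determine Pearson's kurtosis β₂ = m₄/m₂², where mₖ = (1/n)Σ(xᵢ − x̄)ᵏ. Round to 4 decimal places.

x̄ = 8.4333
Σ(xᵢ − x̄)² = 369.7733 ⇒ m₂ = 61.62889
Σ(xᵢ − x̄)⁴ = 79284.2827 ⇒ m₄ = 13214.04712
m₂² = 3798.11995
β₂ = m₄/m₂² = 13214.04712 / 3798.11995 ≈ 3.4791

3.4791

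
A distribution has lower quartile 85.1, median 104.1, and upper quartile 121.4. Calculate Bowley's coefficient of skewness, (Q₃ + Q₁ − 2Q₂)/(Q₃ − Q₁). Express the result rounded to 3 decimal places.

-0.047

numerator: Q₃ + Q₁ − 2Q₂ = 121.4 + 85.1 − 2×104.1 = -1.7000
denominator: Q₃ − Q₁ = 121.4 − 85.1 = 36.3000
Bowley skewness = -1.7000 / 36.3000 ≈ -0.047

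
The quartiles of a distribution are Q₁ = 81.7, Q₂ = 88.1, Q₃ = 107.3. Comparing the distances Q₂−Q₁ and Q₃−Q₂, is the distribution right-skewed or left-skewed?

Q₂ − Q₁ = 6.4;  Q₃ − Q₂ = 19.2
Q₃ − Q₂ > Q₂ − Q₁ ⇒ the upper half is more spread out ⇒ right-skewed.

right-skewed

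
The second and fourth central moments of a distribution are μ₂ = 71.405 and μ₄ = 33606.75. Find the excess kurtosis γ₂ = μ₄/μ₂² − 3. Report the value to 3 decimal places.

μ₂² = 71.405² = 5098.67403
μ₄/μ₂² = 33606.75 / 5098.67403 = 6.59127
γ₂ = 6.59127 − 3 ≈ 3.591

3.591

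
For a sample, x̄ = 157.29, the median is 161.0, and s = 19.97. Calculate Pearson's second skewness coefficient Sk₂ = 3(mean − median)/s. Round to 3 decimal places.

Sk₂ = 3(157.29 − 161.0) / 19.97 = 3 × -3.7100 / 19.97
    = -11.1300 / 19.97 ≈ -0.557

-0.557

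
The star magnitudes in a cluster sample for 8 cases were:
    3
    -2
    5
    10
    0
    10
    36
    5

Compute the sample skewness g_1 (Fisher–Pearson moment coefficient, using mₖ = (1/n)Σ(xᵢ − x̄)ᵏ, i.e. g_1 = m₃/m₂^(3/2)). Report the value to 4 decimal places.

x̄ = (3 - 2 + 5 + 10 + 0 + 10 + 36 + 5) / 8 = 8.3750
deviations (xᵢ − x̄): -5.3750, -10.3750, -3.3750, 1.6250, -8.3750, 1.6250, 27.6250, -3.3750
Σ(xᵢ − x̄)² = 997.8750 ⇒ m₂ = 997.8750/8 = 124.73438
Σ(xᵢ − x̄)³ = 19153.9688 ⇒ m₃ = 19153.9688/8 = 2394.24609
m₂^(3/2) = 124.73438^(1.5) = 1393.09019
g_1 = m₃ / m₂^(3/2) = 2394.24609 / 1393.09019 ≈ 1.7187

1.7187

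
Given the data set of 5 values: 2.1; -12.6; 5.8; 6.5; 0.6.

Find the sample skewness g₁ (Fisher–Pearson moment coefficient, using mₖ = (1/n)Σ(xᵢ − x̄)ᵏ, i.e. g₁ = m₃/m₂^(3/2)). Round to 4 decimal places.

-1.1338

x̄ = (2.1 - 12.6 + 5.8 + 6.5 + 0.6) / 5 = 0.4800
deviations (xᵢ − x̄): 1.6200, -13.0800, 5.3200, 6.0200, 0.1200
Σ(xᵢ − x̄)² = 238.2680 ⇒ m₂ = 238.2680/5 = 47.65360
Σ(xᵢ − x̄)³ = -1864.8209 ⇒ m₃ = -1864.8209/5 = -372.96418
m₂^(3/2) = 47.65360^(1.5) = 328.96036
g₁ = m₃ / m₂^(3/2) = -372.96418 / 328.96036 ≈ -1.1338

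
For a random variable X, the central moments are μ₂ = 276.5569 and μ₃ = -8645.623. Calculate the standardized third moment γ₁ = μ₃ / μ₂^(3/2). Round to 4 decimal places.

-1.8798

σ = √μ₂ = √276.5569 = 16.63000
σ³ = μ₂^(3/2) = 4599.14125
γ₁ = μ₃/σ³ = -8645.623 / 4599.14125 ≈ -1.8798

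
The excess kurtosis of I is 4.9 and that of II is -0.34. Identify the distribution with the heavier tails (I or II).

Higher excess kurtosis ⇒ heavier tails relative to the normal distribution.
4.9 vs -0.34: the larger is 4.9, so I has heavier tails. (I is leptokurtic — heavier-than-normal tails; the other is platykurtic.)

I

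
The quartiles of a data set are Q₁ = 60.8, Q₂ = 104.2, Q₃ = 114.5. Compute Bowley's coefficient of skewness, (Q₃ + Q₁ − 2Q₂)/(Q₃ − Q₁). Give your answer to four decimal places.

numerator: Q₃ + Q₁ − 2Q₂ = 114.5 + 60.8 − 2×104.2 = -33.1000
denominator: Q₃ − Q₁ = 114.5 − 60.8 = 53.7000
Bowley skewness = -33.1000 / 53.7000 ≈ -0.6164

-0.6164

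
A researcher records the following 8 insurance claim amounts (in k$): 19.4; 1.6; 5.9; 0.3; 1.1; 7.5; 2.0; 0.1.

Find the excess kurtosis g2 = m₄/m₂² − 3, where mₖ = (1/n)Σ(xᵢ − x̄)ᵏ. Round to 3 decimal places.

1.341

x̄ = 4.7375
Σ(xᵢ − x̄)² = 295.7387 ⇒ m₂ = 36.96734
Σ(xᵢ − x̄)⁴ = 47458.7027 ⇒ m₄ = 5932.33784
m₂² = 1366.58450
g2 = m₄/m₂² − 3 = 4.34100 − 3 ≈ 1.341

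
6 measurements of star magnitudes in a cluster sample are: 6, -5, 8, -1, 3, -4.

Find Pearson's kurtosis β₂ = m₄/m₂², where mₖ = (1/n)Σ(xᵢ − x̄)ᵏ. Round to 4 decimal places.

1.4464

x̄ = 1.1667
Σ(xᵢ − x̄)² = 142.8333 ⇒ m₂ = 23.80556
Σ(xᵢ − x̄)⁴ = 4918.1528 ⇒ m₄ = 819.69213
m₂² = 566.70448
β₂ = m₄/m₂² = 819.69213 / 566.70448 ≈ 1.4464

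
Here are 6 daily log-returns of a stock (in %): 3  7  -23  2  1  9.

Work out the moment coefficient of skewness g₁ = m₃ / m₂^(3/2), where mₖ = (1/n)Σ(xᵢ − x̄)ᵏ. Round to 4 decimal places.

-1.5049

x̄ = (3 + 7 - 23 + 2 + 1 + 9) / 6 = -0.1667
deviations (xᵢ − x̄): 3.1667, 7.1667, -22.8333, 2.1667, 1.1667, 9.1667
Σ(xᵢ − x̄)² = 672.8333 ⇒ m₂ = 672.8333/6 = 112.13889
Σ(xᵢ − x̄)³ = -10722.5556 ⇒ m₃ = -10722.5556/6 = -1787.09259
m₂^(3/2) = 112.13889^(1.5) = 1187.50206
g₁ = m₃ / m₂^(3/2) = -1787.09259 / 1187.50206 ≈ -1.5049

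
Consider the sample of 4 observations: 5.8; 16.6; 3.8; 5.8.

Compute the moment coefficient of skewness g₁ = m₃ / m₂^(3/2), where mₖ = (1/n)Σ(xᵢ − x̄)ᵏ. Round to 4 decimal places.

1.0609

x̄ = (5.8 + 16.6 + 3.8 + 5.8) / 4 = 8.0000
deviations (xᵢ − x̄): -2.2000, 8.6000, -4.2000, -2.2000
Σ(xᵢ − x̄)² = 101.2800 ⇒ m₂ = 101.2800/4 = 25.32000
Σ(xᵢ − x̄)³ = 540.6720 ⇒ m₃ = 540.6720/4 = 135.16800
m₂^(3/2) = 25.32000^(1.5) = 127.40766
g₁ = m₃ / m₂^(3/2) = 135.16800 / 127.40766 ≈ 1.0609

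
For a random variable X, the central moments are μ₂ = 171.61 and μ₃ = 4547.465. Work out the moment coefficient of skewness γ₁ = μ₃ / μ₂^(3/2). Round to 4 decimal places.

2.0228

σ = √μ₂ = √171.61 = 13.10000
σ³ = μ₂^(3/2) = 2248.09100
γ₁ = μ₃/σ³ = 4547.465 / 2248.09100 ≈ 2.0228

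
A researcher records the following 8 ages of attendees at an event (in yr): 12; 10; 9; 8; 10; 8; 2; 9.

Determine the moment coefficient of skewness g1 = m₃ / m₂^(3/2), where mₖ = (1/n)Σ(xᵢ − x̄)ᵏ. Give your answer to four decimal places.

x̄ = (12 + 10 + 9 + 8 + 10 + 8 + 2 + 9) / 8 = 8.5000
deviations (xᵢ − x̄): 3.5000, 1.5000, 0.5000, -0.5000, 1.5000, -0.5000, -6.5000, 0.5000
Σ(xᵢ − x̄)² = 60.0000 ⇒ m₂ = 60.0000/8 = 7.50000
Σ(xᵢ − x̄)³ = -225.0000 ⇒ m₃ = -225.0000/8 = -28.12500
m₂^(3/2) = 7.50000^(1.5) = 20.53960
g1 = m₃ / m₂^(3/2) = -28.12500 / 20.53960 ≈ -1.3693

-1.3693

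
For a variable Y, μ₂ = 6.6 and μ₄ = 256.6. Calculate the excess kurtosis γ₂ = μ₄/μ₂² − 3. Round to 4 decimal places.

2.8907

μ₂² = 6.6² = 43.56000
μ₄/μ₂² = 256.6 / 43.56000 = 5.89073
γ₂ = 5.89073 − 3 ≈ 2.8907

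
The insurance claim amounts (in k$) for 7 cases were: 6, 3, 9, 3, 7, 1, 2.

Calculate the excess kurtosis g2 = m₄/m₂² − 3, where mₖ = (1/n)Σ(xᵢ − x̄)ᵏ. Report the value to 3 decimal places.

-1.252

x̄ = 4.4286
Σ(xᵢ − x̄)² = 51.7143 ⇒ m₂ = 7.38776
Σ(xᵢ − x̄)⁴ = 667.8426 ⇒ m₄ = 95.40608
m₂² = 54.57893
g2 = m₄/m₂² − 3 = 1.74804 − 3 ≈ -1.252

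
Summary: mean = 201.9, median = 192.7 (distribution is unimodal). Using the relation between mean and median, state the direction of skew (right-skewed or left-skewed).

mean − median = 201.9 − 192.7 = 9.2
mean > median ⇒ the longer tail is on the right ⇒ right-skewed (positively skewed).

right-skewed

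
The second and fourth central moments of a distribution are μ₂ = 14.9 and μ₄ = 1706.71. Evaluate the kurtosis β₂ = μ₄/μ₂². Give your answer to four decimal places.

7.6875

μ₂² = 14.9² = 222.01000
μ₄/μ₂² = 1706.71 / 222.01000 = 7.68754
β₂ ≈ 7.6875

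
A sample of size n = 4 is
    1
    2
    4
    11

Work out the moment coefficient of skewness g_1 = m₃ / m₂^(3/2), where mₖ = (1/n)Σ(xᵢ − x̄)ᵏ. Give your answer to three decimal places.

0.907

x̄ = (1 + 2 + 4 + 11) / 4 = 4.5000
deviations (xᵢ − x̄): -3.5000, -2.5000, -0.5000, 6.5000
Σ(xᵢ − x̄)² = 61.0000 ⇒ m₂ = 61.0000/4 = 15.25000
Σ(xᵢ − x̄)³ = 216.0000 ⇒ m₃ = 216.0000/4 = 54.00000
m₂^(3/2) = 15.25000^(1.5) = 59.55315
g_1 = m₃ / m₂^(3/2) = 54.00000 / 59.55315 ≈ 0.907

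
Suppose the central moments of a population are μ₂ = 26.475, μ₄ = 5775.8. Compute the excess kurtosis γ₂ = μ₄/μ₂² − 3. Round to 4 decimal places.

μ₂² = 26.475² = 700.92563
μ₄/μ₂² = 5775.8 / 700.92563 = 8.24025
γ₂ = 8.24025 − 3 ≈ 5.2402

5.2402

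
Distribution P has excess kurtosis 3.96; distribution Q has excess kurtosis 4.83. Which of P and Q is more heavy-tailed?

Q

Higher excess kurtosis ⇒ heavier tails relative to the normal distribution.
3.96 vs 4.83: the larger is 4.83, so Q has heavier tails.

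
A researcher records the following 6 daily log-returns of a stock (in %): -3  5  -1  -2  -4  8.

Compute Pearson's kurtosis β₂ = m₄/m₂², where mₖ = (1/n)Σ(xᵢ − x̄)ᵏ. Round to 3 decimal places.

1.816

x̄ = 0.5000
Σ(xᵢ − x̄)² = 117.5000 ⇒ m₂ = 19.58333
Σ(xᵢ − x̄)⁴ = 4178.3750 ⇒ m₄ = 696.39583
m₂² = 383.50694
β₂ = m₄/m₂² = 696.39583 / 383.50694 ≈ 1.816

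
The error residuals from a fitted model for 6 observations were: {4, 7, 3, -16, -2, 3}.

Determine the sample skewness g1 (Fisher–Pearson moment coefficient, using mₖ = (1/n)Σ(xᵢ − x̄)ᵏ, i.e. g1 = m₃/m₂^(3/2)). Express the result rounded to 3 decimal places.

x̄ = (4 + 7 + 3 - 16 - 2 + 3) / 6 = -0.1667
deviations (xᵢ − x̄): 4.1667, 7.1667, 3.1667, -15.8333, -1.8333, 3.1667
Σ(xᵢ − x̄)² = 342.8333 ⇒ m₂ = 342.8333/6 = 57.13889
Σ(xᵢ − x̄)³ = -3471.5556 ⇒ m₃ = -3471.5556/6 = -578.59259
m₂^(3/2) = 57.13889^(1.5) = 431.91440
g1 = m₃ / m₂^(3/2) = -578.59259 / 431.91440 ≈ -1.340

-1.340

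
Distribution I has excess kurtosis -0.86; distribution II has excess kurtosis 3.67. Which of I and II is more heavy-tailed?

II

Higher excess kurtosis ⇒ heavier tails relative to the normal distribution.
-0.86 vs 3.67: the larger is 3.67, so II has heavier tails. (II is leptokurtic — heavier-than-normal tails; the other is platykurtic.)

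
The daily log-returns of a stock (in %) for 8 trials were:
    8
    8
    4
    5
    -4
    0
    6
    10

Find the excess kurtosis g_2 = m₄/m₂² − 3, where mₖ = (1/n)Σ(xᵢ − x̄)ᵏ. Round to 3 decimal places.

x̄ = 4.6250
Σ(xᵢ − x̄)² = 149.8750 ⇒ m₂ = 18.73438
Σ(xᵢ − x̄)⁴ = 7089.4316 ⇒ m₄ = 886.17896
m₂² = 350.97681
g_2 = m₄/m₂² − 3 = 2.52489 − 3 ≈ -0.475

-0.475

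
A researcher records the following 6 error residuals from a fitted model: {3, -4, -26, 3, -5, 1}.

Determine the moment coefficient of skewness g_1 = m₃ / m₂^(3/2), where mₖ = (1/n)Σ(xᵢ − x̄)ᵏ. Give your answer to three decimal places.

x̄ = (3 - 4 - 26 + 3 - 5 + 1) / 6 = -4.6667
deviations (xᵢ − x̄): 7.6667, 0.6667, -21.3333, 7.6667, -0.3333, 5.6667
Σ(xᵢ − x̄)² = 605.3333 ⇒ m₂ = 605.3333/6 = 100.88889
Σ(xᵢ − x̄)³ = -8625.5556 ⇒ m₃ = -8625.5556/6 = -1437.59259
m₂^(3/2) = 100.88889^(1.5) = 1013.36292
g_1 = m₃ / m₂^(3/2) = -1437.59259 / 1013.36292 ≈ -1.419

-1.419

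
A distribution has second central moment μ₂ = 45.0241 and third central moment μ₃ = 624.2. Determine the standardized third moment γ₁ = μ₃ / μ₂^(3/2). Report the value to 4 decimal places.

2.0661

σ = √μ₂ = √45.0241 = 6.71000
σ³ = μ₂^(3/2) = 302.11171
γ₁ = μ₃/σ³ = 624.2 / 302.11171 ≈ 2.0661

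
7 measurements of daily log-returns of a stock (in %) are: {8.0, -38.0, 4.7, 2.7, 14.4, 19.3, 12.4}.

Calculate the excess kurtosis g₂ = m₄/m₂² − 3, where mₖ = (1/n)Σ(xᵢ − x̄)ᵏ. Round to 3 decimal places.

x̄ = 3.3571
Σ(xᵢ − x̄)² = 2192.0971 ⇒ m₂ = 313.15673
Σ(xᵢ − x̄)⁴ = 3012143.7931 ⇒ m₄ = 430306.25616
m₂² = 98067.14048
g₂ = m₄/m₂² − 3 = 4.38787 − 3 ≈ 1.388

1.388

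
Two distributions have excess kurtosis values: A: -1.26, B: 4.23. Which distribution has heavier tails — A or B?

Higher excess kurtosis ⇒ heavier tails relative to the normal distribution.
-1.26 vs 4.23: the larger is 4.23, so B has heavier tails. (B is leptokurtic — heavier-than-normal tails; the other is platykurtic.)

B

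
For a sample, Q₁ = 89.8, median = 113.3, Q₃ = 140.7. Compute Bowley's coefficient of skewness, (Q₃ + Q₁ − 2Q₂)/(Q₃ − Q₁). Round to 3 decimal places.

0.077

numerator: Q₃ + Q₁ − 2Q₂ = 140.7 + 89.8 − 2×113.3 = 3.9000
denominator: Q₃ − Q₁ = 140.7 − 89.8 = 50.9000
Bowley skewness = 3.9000 / 50.9000 ≈ 0.077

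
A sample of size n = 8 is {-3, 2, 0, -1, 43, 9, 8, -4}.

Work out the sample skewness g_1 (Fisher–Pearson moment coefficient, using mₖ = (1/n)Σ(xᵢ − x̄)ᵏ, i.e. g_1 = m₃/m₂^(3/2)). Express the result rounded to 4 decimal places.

1.8660

x̄ = (-3 + 2 + 0 - 1 + 43 + 9 + 8 - 4) / 8 = 6.7500
deviations (xᵢ − x̄): -9.7500, -4.7500, -6.7500, -7.7500, 36.2500, 2.2500, 1.2500, -10.7500
Σ(xᵢ − x̄)² = 1659.5000 ⇒ m₂ = 1659.5000/8 = 207.43750
Σ(xᵢ − x̄)³ = 44598.7500 ⇒ m₃ = 44598.7500/8 = 5574.84375
m₂^(3/2) = 207.43750^(1.5) = 2987.65816
g_1 = m₃ / m₂^(3/2) = 5574.84375 / 2987.65816 ≈ 1.8660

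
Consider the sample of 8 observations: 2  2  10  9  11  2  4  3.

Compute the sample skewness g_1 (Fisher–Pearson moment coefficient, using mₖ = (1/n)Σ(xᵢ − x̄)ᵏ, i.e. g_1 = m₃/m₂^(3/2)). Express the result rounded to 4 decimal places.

0.4878

x̄ = (2 + 2 + 10 + 9 + 11 + 2 + 4 + 3) / 8 = 5.3750
deviations (xᵢ − x̄): -3.3750, -3.3750, 4.6250, 3.6250, 5.6250, -3.3750, -1.3750, -2.3750
Σ(xᵢ − x̄)² = 107.8750 ⇒ m₂ = 107.8750/8 = 13.48438
Σ(xᵢ − x̄)³ = 193.2188 ⇒ m₃ = 193.2188/8 = 24.15234
m₂^(3/2) = 13.48438^(1.5) = 49.51608
g_1 = m₃ / m₂^(3/2) = 24.15234 / 49.51608 ≈ 0.4878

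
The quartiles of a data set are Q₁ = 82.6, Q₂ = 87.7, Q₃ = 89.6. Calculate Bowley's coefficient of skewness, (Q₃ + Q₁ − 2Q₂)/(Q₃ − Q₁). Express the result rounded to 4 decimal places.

numerator: Q₃ + Q₁ − 2Q₂ = 89.6 + 82.6 − 2×87.7 = -3.2000
denominator: Q₃ − Q₁ = 89.6 − 82.6 = 7.0000
Bowley skewness = -3.2000 / 7.0000 ≈ -0.4571

-0.4571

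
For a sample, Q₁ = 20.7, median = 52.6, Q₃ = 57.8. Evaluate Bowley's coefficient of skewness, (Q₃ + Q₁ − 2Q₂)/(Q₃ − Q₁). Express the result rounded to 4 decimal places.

-0.7197

numerator: Q₃ + Q₁ − 2Q₂ = 57.8 + 20.7 − 2×52.6 = -26.7000
denominator: Q₃ − Q₁ = 57.8 − 20.7 = 37.1000
Bowley skewness = -26.7000 / 37.1000 ≈ -0.7197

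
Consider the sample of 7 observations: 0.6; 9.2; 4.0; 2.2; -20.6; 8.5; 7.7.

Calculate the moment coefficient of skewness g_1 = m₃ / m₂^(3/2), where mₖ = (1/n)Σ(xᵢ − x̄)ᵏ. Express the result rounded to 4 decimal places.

-1.6316

x̄ = (0.6 + 9.2 + 4.0 + 2.2 - 20.6 + 8.5 + 7.7) / 7 = 1.6571
deviations (xᵢ − x̄): -1.0571, 7.5429, 2.3429, 0.5429, -22.2571, 6.8429, 6.0429
Σ(xᵢ − x̄)² = 642.5171 ⇒ m₂ = 642.5171/7 = 91.78816
Σ(xᵢ − x̄)³ = -10043.6891 ⇒ m₃ = -10043.6891/7 = -1434.81273
m₂^(3/2) = 91.78816^(1.5) = 879.38696
g_1 = m₃ / m₂^(3/2) = -1434.81273 / 879.38696 ≈ -1.6316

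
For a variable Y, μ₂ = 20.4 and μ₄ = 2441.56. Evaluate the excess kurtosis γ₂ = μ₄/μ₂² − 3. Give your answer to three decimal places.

μ₂² = 20.4² = 416.16000
μ₄/μ₂² = 2441.56 / 416.16000 = 5.86688
γ₂ = 5.86688 − 3 ≈ 2.867

2.867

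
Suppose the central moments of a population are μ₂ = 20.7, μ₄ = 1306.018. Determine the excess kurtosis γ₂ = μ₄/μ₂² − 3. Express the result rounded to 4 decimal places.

0.0480

μ₂² = 20.7² = 428.49000
μ₄/μ₂² = 1306.018 / 428.49000 = 3.04795
γ₂ = 3.04795 − 3 ≈ 0.0480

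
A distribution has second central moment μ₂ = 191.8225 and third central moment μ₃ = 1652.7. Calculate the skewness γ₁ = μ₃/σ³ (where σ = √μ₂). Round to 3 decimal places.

0.622

σ = √μ₂ = √191.8225 = 13.85000
σ³ = μ₂^(3/2) = 2656.74162
γ₁ = μ₃/σ³ = 1652.7 / 2656.74162 ≈ 0.622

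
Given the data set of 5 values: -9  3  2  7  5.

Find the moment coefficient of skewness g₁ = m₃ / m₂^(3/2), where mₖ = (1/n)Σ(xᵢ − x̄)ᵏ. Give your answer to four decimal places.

x̄ = (-9 + 3 + 2 + 7 + 5) / 5 = 1.6000
deviations (xᵢ − x̄): -10.6000, 1.4000, 0.4000, 5.4000, 3.4000
Σ(xᵢ − x̄)² = 155.2000 ⇒ m₂ = 155.2000/5 = 31.04000
Σ(xᵢ − x̄)³ = -991.4400 ⇒ m₃ = -991.4400/5 = -198.28800
m₂^(3/2) = 31.04000^(1.5) = 172.93487
g₁ = m₃ / m₂^(3/2) = -198.28800 / 172.93487 ≈ -1.1466

-1.1466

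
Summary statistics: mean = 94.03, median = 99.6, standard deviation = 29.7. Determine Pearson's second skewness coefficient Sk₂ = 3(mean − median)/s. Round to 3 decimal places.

-0.563

Sk₂ = 3(94.03 − 99.6) / 29.7 = 3 × -5.5700 / 29.7
    = -16.7100 / 29.7 ≈ -0.563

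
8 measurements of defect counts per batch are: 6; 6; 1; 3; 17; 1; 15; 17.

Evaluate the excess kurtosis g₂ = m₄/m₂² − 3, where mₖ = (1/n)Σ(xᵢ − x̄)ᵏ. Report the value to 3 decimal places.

x̄ = 8.2500
Σ(xᵢ − x̄)² = 341.5000 ⇒ m₂ = 42.68750
Σ(xᵢ − x̄)⁴ = 20136.1563 ⇒ m₄ = 2517.01953
m₂² = 1822.22266
g₂ = m₄/m₂² − 3 = 1.38129 − 3 ≈ -1.619

-1.619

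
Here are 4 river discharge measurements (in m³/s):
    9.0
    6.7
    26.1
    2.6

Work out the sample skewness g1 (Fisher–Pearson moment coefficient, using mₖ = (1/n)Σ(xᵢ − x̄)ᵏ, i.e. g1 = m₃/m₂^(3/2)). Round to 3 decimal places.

0.927

x̄ = (9.0 + 6.7 + 26.1 + 2.6) / 4 = 11.1000
deviations (xᵢ − x̄): -2.1000, -4.4000, 15.0000, -8.5000
Σ(xᵢ − x̄)² = 321.0200 ⇒ m₂ = 321.0200/4 = 80.25500
Σ(xᵢ − x̄)³ = 2666.4300 ⇒ m₃ = 2666.4300/4 = 666.60750
m₂^(3/2) = 80.25500^(1.5) = 718.96566
g1 = m₃ / m₂^(3/2) = 666.60750 / 718.96566 ≈ 0.927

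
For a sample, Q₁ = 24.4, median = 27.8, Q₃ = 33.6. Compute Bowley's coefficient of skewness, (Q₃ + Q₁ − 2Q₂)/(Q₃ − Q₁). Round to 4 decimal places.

numerator: Q₃ + Q₁ − 2Q₂ = 33.6 + 24.4 − 2×27.8 = 2.4000
denominator: Q₃ − Q₁ = 33.6 − 24.4 = 9.2000
Bowley skewness = 2.4000 / 9.2000 ≈ 0.2609

0.2609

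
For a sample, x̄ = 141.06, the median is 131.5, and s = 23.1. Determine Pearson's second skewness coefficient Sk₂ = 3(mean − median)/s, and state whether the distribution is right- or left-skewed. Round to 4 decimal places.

1.2416, right-skewed

Sk₂ = 3(141.06 − 131.5) / 23.1 = 3 × 9.5600 / 23.1
    = 28.6800 / 23.1 ≈ 1.2416
Sk₂ > 0 ⇒ mean > median ⇒ right-skewed (positive skew).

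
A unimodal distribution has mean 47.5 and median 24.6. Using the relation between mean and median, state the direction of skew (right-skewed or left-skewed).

right-skewed

mean − median = 47.5 − 24.6 = 22.9
mean > median ⇒ the longer tail is on the right ⇒ right-skewed (positively skewed).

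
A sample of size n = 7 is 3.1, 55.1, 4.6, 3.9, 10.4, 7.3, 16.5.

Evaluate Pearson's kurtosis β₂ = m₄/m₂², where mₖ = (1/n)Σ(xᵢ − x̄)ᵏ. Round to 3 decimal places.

4.581

x̄ = 14.4143
Σ(xᵢ − x̄)² = 2061.2886 ⇒ m₂ = 294.46980
Σ(xᵢ − x̄)⁴ = 2780835.1817 ⇒ m₄ = 397262.16882
m₂² = 86712.46071
β₂ = m₄/m₂² = 397262.16882 / 86712.46071 ≈ 4.581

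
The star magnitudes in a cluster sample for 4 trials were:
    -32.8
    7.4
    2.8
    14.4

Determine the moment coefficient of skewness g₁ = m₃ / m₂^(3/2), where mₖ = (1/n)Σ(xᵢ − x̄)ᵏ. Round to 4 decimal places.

x̄ = (-32.8 + 7.4 + 2.8 + 14.4) / 4 = -2.0500
deviations (xᵢ − x̄): -30.7500, 9.4500, 4.8500, 16.4500
Σ(xᵢ − x̄)² = 1328.9900 ⇒ m₂ = 1328.9900/4 = 332.24750
Σ(xᵢ − x̄)³ = -23666.6430 ⇒ m₃ = -23666.6430/4 = -5916.66075
m₂^(3/2) = 332.24750^(1.5) = 6056.09365
g₁ = m₃ / m₂^(3/2) = -5916.66075 / 6056.09365 ≈ -0.9770

-0.9770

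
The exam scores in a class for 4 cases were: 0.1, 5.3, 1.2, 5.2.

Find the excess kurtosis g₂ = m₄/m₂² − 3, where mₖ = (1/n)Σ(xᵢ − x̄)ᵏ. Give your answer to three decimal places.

x̄ = 2.9500
Σ(xᵢ − x̄)² = 21.7700 ⇒ m₂ = 5.44250
Σ(xᵢ − x̄)⁴ = 131.4808 ⇒ m₄ = 32.87021
m₂² = 29.62081
g₂ = m₄/m₂² − 3 = 1.10970 − 3 ≈ -1.890

-1.890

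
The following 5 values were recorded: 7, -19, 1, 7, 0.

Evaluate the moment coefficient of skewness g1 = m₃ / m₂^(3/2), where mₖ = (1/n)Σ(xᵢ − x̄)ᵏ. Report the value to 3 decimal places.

-1.162

x̄ = (7 - 19 + 1 + 7 + 0) / 5 = -0.8000
deviations (xᵢ − x̄): 7.8000, -18.2000, 1.8000, 7.8000, 0.8000
Σ(xᵢ − x̄)² = 456.8000 ⇒ m₂ = 456.8000/5 = 91.36000
Σ(xᵢ − x̄)³ = -5073.1200 ⇒ m₃ = -5073.1200/5 = -1014.62400
m₂^(3/2) = 91.36000^(1.5) = 873.24104
g1 = m₃ / m₂^(3/2) = -1014.62400 / 873.24104 ≈ -1.162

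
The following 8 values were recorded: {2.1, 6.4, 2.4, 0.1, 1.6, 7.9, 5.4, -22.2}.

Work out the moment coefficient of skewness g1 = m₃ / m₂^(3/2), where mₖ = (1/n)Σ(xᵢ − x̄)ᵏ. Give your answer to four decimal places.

x̄ = (2.1 + 6.4 + 2.4 + 0.1 + 1.6 + 7.9 + 5.4 - 22.2) / 8 = 0.4625
deviations (xᵢ − x̄): 1.6375, 5.9375, 1.9375, -0.3625, 1.1375, 7.4375, 4.9375, -22.6625
Σ(xᵢ − x̄)² = 636.3987 ⇒ m₂ = 636.3987/8 = 79.54984
Σ(xᵢ − x̄)³ = -10885.0137 ⇒ m₃ = -10885.0137/8 = -1360.62671
m₂^(3/2) = 79.54984^(1.5) = 709.51078
g1 = m₃ / m₂^(3/2) = -1360.62671 / 709.51078 ≈ -1.9177

-1.9177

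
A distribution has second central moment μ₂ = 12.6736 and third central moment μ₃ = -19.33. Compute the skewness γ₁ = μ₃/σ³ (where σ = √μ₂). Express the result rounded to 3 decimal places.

σ = √μ₂ = √12.6736 = 3.56000
σ³ = μ₂^(3/2) = 45.11802
γ₁ = μ₃/σ³ = -19.33 / 45.11802 ≈ -0.428

-0.428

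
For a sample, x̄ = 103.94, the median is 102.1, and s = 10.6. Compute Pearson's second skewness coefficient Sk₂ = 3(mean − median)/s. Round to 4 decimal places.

Sk₂ = 3(103.94 − 102.1) / 10.6 = 3 × 1.8400 / 10.6
    = 5.5200 / 10.6 ≈ 0.5208

0.5208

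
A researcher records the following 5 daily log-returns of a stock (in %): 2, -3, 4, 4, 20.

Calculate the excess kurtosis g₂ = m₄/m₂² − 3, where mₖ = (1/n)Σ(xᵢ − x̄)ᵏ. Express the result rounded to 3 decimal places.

x̄ = 5.4000
Σ(xᵢ − x̄)² = 299.2000 ⇒ m₂ = 59.84000
Σ(xᵢ − x̄)⁴ = 50557.2160 ⇒ m₄ = 10111.44320
m₂² = 3580.82560
g₂ = m₄/m₂² − 3 = 2.82377 − 3 ≈ -0.176

-0.176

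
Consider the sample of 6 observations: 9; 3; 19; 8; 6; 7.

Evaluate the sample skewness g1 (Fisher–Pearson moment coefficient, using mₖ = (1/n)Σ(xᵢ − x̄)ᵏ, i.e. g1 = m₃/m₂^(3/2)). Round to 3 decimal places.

x̄ = (9 + 3 + 19 + 8 + 6 + 7) / 6 = 8.6667
deviations (xᵢ − x̄): 0.3333, -5.6667, 10.3333, -0.6667, -2.6667, -1.6667
Σ(xᵢ − x̄)² = 149.3333 ⇒ m₂ = 149.3333/6 = 24.88889
Σ(xᵢ − x̄)³ = 897.5556 ⇒ m₃ = 897.5556/6 = 149.59259
m₂^(3/2) = 24.88889^(1.5) = 124.16759
g1 = m₃ / m₂^(3/2) = 149.59259 / 124.16759 ≈ 1.205

1.205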